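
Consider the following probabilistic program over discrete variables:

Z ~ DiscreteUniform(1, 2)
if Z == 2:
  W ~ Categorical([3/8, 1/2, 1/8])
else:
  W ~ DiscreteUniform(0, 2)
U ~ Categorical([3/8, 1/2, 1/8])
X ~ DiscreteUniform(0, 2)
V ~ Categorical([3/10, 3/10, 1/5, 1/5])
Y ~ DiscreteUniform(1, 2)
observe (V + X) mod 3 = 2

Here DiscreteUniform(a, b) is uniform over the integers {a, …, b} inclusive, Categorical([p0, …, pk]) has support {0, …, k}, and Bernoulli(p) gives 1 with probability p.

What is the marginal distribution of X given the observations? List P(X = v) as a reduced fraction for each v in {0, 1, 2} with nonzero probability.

Enumerate traces; 144 have nonzero weight after conditioning:
  (Z=1, W=0, U=0, X=0, V=2, Y=1) weight 1/480
  (Z=1, W=0, U=0, X=0, V=2, Y=2) weight 1/480
  (Z=1, W=0, U=0, X=1, V=1, Y=1) weight 1/320
  (Z=1, W=0, U=0, X=1, V=1, Y=2) weight 1/320
  (Z=1, W=0, U=0, X=2, V=0, Y=1) weight 1/320
  (Z=1, W=0, U=0, X=2, V=0, Y=2) weight 1/320
  (Z=1, W=0, U=0, X=2, V=3, Y=1) weight 1/480
  (Z=1, W=0, U=0, X=2, V=3, Y=2) weight 1/480
  … 136 more
Group by X:
  weight(X=0) = 1/15
  weight(X=1) = 1/10
  weight(X=2) = 1/6
Total weight = 1/15 + 1/10 + 1/6 = 1/3
P(X=0 | obs) = 1/15 / 1/3 = 1/5
P(X=1 | obs) = 1/10 / 1/3 = 3/10
P(X=2 | obs) = 1/6 / 1/3 = 1/2

P(X=0) = 1/5, P(X=1) = 3/10, P(X=2) = 1/2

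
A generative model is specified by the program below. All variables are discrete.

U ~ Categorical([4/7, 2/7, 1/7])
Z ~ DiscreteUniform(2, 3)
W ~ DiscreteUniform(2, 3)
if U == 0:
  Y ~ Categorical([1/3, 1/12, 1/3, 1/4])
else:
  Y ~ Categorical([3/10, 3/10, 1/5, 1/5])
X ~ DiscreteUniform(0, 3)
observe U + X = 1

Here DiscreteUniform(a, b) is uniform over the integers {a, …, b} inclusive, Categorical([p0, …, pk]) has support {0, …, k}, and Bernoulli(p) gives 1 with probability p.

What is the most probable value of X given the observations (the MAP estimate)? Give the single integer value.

argmax_v P(X = v | obs) = 1

Enumerate traces; 32 have nonzero weight after conditioning:
  (U=0, Z=2, W=2, Y=0, X=1) weight 1/84
  (U=0, Z=2, W=2, Y=1, X=1) weight 1/336
  (U=0, Z=2, W=2, Y=2, X=1) weight 1/84
  (U=0, Z=2, W=2, Y=3, X=1) weight 1/112
  (U=0, Z=2, W=3, Y=0, X=1) weight 1/84
  (U=0, Z=2, W=3, Y=1, X=1) weight 1/336
  (U=0, Z=2, W=3, Y=2, X=1) weight 1/84
  (U=0, Z=2, W=3, Y=3, X=1) weight 1/112
  (U=1, Z=2, W=2, Y=0, X=0) weight 3/560
  … 23 more
Group by X:
  weight(X=0) = 1/14
  weight(X=1) = 1/7
Total weight = 1/14 + 1/7 = 3/14
P(X=0 | obs) = 1/14 / 3/14 = 1/3
P(X=1 | obs) = 1/7 / 3/14 = 2/3
argmax = 1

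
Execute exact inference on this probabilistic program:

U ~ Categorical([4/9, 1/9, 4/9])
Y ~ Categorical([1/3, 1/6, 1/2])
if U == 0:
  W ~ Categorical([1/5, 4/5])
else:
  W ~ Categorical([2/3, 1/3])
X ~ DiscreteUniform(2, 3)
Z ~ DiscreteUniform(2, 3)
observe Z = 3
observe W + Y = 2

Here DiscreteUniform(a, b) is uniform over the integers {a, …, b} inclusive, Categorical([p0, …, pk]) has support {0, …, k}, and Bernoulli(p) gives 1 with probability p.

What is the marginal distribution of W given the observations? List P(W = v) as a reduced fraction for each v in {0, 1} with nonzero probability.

P(W=0) = 186/259, P(W=1) = 73/259

Enumerate traces; 12 have nonzero weight after conditioning:
  (U=0, Y=1, W=1, X=2, Z=3) weight 2/135
  (U=0, Y=1, W=1, X=3, Z=3) weight 2/135
  (U=0, Y=2, W=0, X=2, Z=3) weight 1/90
  (U=0, Y=2, W=0, X=3, Z=3) weight 1/90
  (U=1, Y=1, W=1, X=2, Z=3) weight 1/648
  (U=1, Y=1, W=1, X=3, Z=3) weight 1/648
  (U=1, Y=2, W=0, X=2, Z=3) weight 1/108
  (U=1, Y=2, W=0, X=3, Z=3) weight 1/108
  … 4 more
Group by W:
  weight(W=0) = 31/270
  weight(W=1) = 73/1620
Total weight = 31/270 + 73/1620 = 259/1620
P(W=0 | obs) = 31/270 / 259/1620 = 186/259
P(W=1 | obs) = 73/1620 / 259/1620 = 73/259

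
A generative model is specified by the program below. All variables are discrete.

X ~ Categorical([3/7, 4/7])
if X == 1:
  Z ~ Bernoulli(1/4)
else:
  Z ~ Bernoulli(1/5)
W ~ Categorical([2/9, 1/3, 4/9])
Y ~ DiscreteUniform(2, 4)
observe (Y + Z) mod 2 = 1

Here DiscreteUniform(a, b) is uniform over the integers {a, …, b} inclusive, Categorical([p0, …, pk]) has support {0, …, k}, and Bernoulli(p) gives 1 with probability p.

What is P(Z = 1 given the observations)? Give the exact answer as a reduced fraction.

P(Z = 1 | obs) = 16/43

Enumerate traces; 18 have nonzero weight after conditioning:
  (X=0, Z=0, W=0, Y=3) weight 8/315
  (X=0, Z=0, W=1, Y=3) weight 4/105
  (X=0, Z=0, W=2, Y=3) weight 16/315
  (X=0, Z=1, W=0, Y=2) weight 2/315
  (X=0, Z=1, W=0, Y=4) weight 2/315
  (X=0, Z=1, W=1, Y=2) weight 1/105
  (X=0, Z=1, W=1, Y=4) weight 1/105
  (X=0, Z=1, W=2, Y=2) weight 4/315
  … 10 more
Group by Z:
  weight(Z=0) = 9/35
  weight(Z=1) = 16/105
Total weight = 9/35 + 16/105 = 43/105
P(Z=0 | obs) = 9/35 / 43/105 = 27/43
P(Z=1 | obs) = 16/105 / 43/105 = 16/43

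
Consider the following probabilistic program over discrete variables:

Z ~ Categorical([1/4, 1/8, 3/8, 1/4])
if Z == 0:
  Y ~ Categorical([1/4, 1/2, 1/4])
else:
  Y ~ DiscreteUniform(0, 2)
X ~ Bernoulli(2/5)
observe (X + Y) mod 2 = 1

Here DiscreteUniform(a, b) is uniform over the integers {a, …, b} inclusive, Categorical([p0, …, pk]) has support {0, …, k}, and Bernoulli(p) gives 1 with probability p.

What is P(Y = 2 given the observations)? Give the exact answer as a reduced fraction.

P(Y = 2 | obs) = 5/19

Enumerate traces; 12 have nonzero weight after conditioning:
  (Z=0, Y=0, X=1) weight 1/40
  (Z=0, Y=1, X=0) weight 3/40
  (Z=0, Y=2, X=1) weight 1/40
  (Z=1, Y=0, X=1) weight 1/60
  (Z=1, Y=1, X=0) weight 1/40
  (Z=1, Y=2, X=1) weight 1/60
  (Z=2, Y=0, X=1) weight 1/20
  (Z=2, Y=1, X=0) weight 3/40
  … 4 more
Group by Y:
  weight(Y=0) = 1/8
  weight(Y=1) = 9/40
  weight(Y=2) = 1/8
Total weight = 1/8 + 9/40 + 1/8 = 19/40
P(Y=0 | obs) = 1/8 / 19/40 = 5/19
P(Y=1 | obs) = 9/40 / 19/40 = 9/19
P(Y=2 | obs) = 1/8 / 19/40 = 5/19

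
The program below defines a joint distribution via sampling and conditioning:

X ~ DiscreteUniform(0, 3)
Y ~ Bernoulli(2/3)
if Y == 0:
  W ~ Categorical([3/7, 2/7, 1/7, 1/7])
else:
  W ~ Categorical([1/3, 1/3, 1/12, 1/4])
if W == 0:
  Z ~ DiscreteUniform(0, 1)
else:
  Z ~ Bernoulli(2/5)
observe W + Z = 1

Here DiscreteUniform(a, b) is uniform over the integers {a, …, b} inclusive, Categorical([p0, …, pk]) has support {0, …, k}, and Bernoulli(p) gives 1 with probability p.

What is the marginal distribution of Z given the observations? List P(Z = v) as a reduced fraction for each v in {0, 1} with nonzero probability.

Enumerate traces; 16 have nonzero weight after conditioning:
  (X=0, Y=0, W=0, Z=1) weight 1/56
  (X=0, Y=0, W=1, Z=0) weight 1/70
  (X=0, Y=1, W=0, Z=1) weight 1/36
  (X=0, Y=1, W=1, Z=0) weight 1/30
  (X=1, Y=0, W=0, Z=1) weight 1/56
  (X=1, Y=0, W=1, Z=0) weight 1/70
  (X=1, Y=1, W=0, Z=1) weight 1/36
  (X=1, Y=1, W=1, Z=0) weight 1/30
  … 8 more
Group by Z:
  weight(Z=0) = 4/21
  weight(Z=1) = 23/126
Total weight = 4/21 + 23/126 = 47/126
P(Z=0 | obs) = 4/21 / 47/126 = 24/47
P(Z=1 | obs) = 23/126 / 47/126 = 23/47

P(Z=0) = 24/47, P(Z=1) = 23/47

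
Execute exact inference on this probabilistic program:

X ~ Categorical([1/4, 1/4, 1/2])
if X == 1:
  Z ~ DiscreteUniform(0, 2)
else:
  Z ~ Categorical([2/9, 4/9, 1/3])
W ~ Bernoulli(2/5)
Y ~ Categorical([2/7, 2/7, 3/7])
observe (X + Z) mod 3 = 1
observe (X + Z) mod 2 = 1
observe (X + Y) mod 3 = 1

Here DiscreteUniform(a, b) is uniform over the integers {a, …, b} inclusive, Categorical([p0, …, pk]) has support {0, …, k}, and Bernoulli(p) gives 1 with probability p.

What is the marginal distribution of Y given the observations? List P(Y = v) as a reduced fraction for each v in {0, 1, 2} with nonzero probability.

Enumerate traces; 4 have nonzero weight after conditioning:
  (X=0, Z=1, W=0, Y=1) weight 2/105
  (X=0, Z=1, W=1, Y=1) weight 4/315
  (X=1, Z=0, W=0, Y=0) weight 1/70
  (X=1, Z=0, W=1, Y=0) weight 1/105
Group by Y:
  weight(Y=0) = 1/42
  weight(Y=1) = 2/63
Total weight = 1/42 + 2/63 = 1/18
P(Y=0 | obs) = 1/42 / 1/18 = 3/7
P(Y=1 | obs) = 2/63 / 1/18 = 4/7

P(Y=0) = 3/7, P(Y=1) = 4/7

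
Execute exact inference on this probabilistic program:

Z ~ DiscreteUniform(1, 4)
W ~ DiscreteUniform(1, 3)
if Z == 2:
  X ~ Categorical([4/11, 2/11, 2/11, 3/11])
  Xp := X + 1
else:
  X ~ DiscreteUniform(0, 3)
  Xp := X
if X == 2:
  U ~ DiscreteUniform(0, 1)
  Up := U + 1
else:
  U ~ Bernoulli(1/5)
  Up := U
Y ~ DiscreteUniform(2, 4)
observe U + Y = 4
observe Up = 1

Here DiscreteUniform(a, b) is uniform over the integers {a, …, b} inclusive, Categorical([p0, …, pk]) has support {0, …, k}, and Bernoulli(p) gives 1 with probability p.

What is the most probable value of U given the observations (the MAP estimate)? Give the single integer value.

argmax_v P(U = v | obs) = 1

Enumerate traces; 48 have nonzero weight after conditioning:
  (Z=1, W=1, X=0, U=1, Y=3) weight 1/720
  (Z=1, W=1, X=1, U=1, Y=3) weight 1/720
  (Z=1, W=1, X=2, U=0, Y=4) weight 1/288
  (Z=1, W=1, X=3, U=1, Y=3) weight 1/720
  (Z=1, W=2, X=0, U=1, Y=3) weight 1/720
  (Z=1, W=2, X=1, U=1, Y=3) weight 1/720
  (Z=1, W=2, X=2, U=0, Y=4) weight 1/288
  (Z=1, W=2, X=3, U=1, Y=3) weight 1/720
  … 40 more
Group by U:
  weight(U=0) = 41/1056
  weight(U=1) = 9/176
Total weight = 41/1056 + 9/176 = 95/1056
P(U=0 | obs) = 41/1056 / 95/1056 = 41/95
P(U=1 | obs) = 9/176 / 95/1056 = 54/95
argmax = 1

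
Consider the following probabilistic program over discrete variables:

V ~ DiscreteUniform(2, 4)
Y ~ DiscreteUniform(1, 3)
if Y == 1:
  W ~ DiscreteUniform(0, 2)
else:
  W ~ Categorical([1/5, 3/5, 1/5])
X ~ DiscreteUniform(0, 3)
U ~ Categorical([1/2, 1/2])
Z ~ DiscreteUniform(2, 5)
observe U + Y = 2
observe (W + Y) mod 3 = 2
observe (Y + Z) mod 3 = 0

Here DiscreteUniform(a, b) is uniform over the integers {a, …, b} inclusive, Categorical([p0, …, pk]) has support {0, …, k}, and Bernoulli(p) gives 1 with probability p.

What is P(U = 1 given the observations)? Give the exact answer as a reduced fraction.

P(U = 1 | obs) = 10/13

Enumerate traces; 36 have nonzero weight after conditioning:
  (V=2, Y=1, W=1, X=0, U=1, Z=2) weight 1/864
  (V=2, Y=1, W=1, X=0, U=1, Z=5) weight 1/864
  (V=2, Y=1, W=1, X=1, U=1, Z=2) weight 1/864
  (V=2, Y=1, W=1, X=1, U=1, Z=5) weight 1/864
  (V=2, Y=1, W=1, X=2, U=1, Z=2) weight 1/864
  (V=2, Y=1, W=1, X=2, U=1, Z=5) weight 1/864
  (V=2, Y=1, W=1, X=3, U=1, Z=2) weight 1/864
  (V=2, Y=1, W=1, X=3, U=1, Z=5) weight 1/864
  (V=2, Y=2, W=0, X=0, U=0, Z=4) weight 1/1440
  … 27 more
Group by U:
  weight(U=0) = 1/120
  weight(U=1) = 1/36
Total weight = 1/120 + 1/36 = 13/360
P(U=0 | obs) = 1/120 / 13/360 = 3/13
P(U=1 | obs) = 1/36 / 13/360 = 10/13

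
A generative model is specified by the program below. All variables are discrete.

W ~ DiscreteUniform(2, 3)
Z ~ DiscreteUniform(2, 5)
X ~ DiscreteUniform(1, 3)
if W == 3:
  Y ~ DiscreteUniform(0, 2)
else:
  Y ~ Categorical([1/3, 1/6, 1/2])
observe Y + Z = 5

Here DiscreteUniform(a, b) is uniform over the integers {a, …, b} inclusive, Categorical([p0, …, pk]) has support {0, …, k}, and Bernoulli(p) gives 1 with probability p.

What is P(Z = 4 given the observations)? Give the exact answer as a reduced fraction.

P(Z = 4 | obs) = 1/4

Enumerate traces; 18 have nonzero weight after conditioning:
  (W=2, Z=3, X=1, Y=2) weight 1/48
  (W=2, Z=3, X=2, Y=2) weight 1/48
  (W=2, Z=3, X=3, Y=2) weight 1/48
  (W=2, Z=4, X=1, Y=1) weight 1/144
  (W=2, Z=4, X=2, Y=1) weight 1/144
  (W=2, Z=4, X=3, Y=1) weight 1/144
  (W=2, Z=5, X=1, Y=0) weight 1/72
  (W=2, Z=5, X=2, Y=0) weight 1/72
  … 10 more
Group by Z:
  weight(Z=3) = 5/48
  weight(Z=4) = 1/16
  weight(Z=5) = 1/12
Total weight = 5/48 + 1/16 + 1/12 = 1/4
P(Z=3 | obs) = 5/48 / 1/4 = 5/12
P(Z=4 | obs) = 1/16 / 1/4 = 1/4
P(Z=5 | obs) = 1/12 / 1/4 = 1/3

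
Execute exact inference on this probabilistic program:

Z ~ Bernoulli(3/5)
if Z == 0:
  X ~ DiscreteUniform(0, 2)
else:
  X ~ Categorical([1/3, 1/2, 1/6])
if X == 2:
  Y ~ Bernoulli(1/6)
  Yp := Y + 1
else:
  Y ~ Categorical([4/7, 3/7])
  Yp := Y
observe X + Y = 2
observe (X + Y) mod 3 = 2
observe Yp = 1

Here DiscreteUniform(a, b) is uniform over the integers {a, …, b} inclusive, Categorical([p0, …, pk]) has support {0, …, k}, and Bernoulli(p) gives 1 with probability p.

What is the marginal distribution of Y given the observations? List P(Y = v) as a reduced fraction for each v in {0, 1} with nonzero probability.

P(Y=0) = 245/479, P(Y=1) = 234/479

Enumerate traces; 4 have nonzero weight after conditioning:
  (Z=0, X=1, Y=1) weight 2/35
  (Z=0, X=2, Y=0) weight 1/9
  (Z=1, X=1, Y=1) weight 9/70
  (Z=1, X=2, Y=0) weight 1/12
Group by Y:
  weight(Y=0) = 7/36
  weight(Y=1) = 13/70
Total weight = 7/36 + 13/70 = 479/1260
P(Y=0 | obs) = 7/36 / 479/1260 = 245/479
P(Y=1 | obs) = 13/70 / 479/1260 = 234/479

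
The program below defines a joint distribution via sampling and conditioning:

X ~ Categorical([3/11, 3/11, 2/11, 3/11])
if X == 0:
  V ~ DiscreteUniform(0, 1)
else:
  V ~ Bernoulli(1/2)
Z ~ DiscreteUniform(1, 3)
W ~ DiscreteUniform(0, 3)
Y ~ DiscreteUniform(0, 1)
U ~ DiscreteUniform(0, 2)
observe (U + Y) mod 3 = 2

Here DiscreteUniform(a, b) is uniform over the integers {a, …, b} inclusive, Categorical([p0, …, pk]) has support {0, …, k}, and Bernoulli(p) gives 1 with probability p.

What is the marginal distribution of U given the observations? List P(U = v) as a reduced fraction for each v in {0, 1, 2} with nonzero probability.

Enumerate traces; 192 have nonzero weight after conditioning:
  (X=0, V=0, Z=1, W=0, Y=0, U=2) weight 1/528
  (X=0, V=0, Z=1, W=0, Y=1, U=1) weight 1/528
  (X=0, V=0, Z=1, W=1, Y=0, U=2) weight 1/528
  (X=0, V=0, Z=1, W=1, Y=1, U=1) weight 1/528
  (X=0, V=0, Z=1, W=2, Y=0, U=2) weight 1/528
  (X=0, V=0, Z=1, W=2, Y=1, U=1) weight 1/528
  (X=0, V=0, Z=1, W=3, Y=0, U=2) weight 1/528
  (X=0, V=0, Z=1, W=3, Y=1, U=1) weight 1/528
  … 184 more
Group by U:
  weight(U=1) = 1/6
  weight(U=2) = 1/6
Total weight = 1/6 + 1/6 = 1/3
P(U=1 | obs) = 1/6 / 1/3 = 1/2
P(U=2 | obs) = 1/6 / 1/3 = 1/2

P(U=1) = 1/2, P(U=2) = 1/2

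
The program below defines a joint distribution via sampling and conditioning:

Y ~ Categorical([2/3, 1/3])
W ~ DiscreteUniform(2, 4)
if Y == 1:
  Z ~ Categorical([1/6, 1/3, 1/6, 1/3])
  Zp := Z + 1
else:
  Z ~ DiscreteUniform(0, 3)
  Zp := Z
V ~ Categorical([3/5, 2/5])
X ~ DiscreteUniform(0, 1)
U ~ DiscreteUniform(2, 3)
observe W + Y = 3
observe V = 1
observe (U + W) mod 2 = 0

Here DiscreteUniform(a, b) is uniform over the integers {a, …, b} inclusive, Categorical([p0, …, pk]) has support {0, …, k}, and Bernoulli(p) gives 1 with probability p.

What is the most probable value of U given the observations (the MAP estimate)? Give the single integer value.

argmax_v P(U = v | obs) = 3

Enumerate traces; 16 have nonzero weight after conditioning:
  (Y=0, W=3, Z=0, V=1, X=0, U=3) weight 1/180
  (Y=0, W=3, Z=0, V=1, X=1, U=3) weight 1/180
  (Y=0, W=3, Z=1, V=1, X=0, U=3) weight 1/180
  (Y=0, W=3, Z=1, V=1, X=1, U=3) weight 1/180
  (Y=0, W=3, Z=2, V=1, X=0, U=3) weight 1/180
  (Y=0, W=3, Z=2, V=1, X=1, U=3) weight 1/180
  (Y=0, W=3, Z=3, V=1, X=0, U=3) weight 1/180
  (Y=0, W=3, Z=3, V=1, X=1, U=3) weight 1/180
  (Y=1, W=2, Z=0, V=1, X=0, U=2) weight 1/540
  … 7 more
Group by U:
  weight(U=2) = 1/45
  weight(U=3) = 2/45
Total weight = 1/45 + 2/45 = 1/15
P(U=2 | obs) = 1/45 / 1/15 = 1/3
P(U=3 | obs) = 2/45 / 1/15 = 2/3
argmax = 3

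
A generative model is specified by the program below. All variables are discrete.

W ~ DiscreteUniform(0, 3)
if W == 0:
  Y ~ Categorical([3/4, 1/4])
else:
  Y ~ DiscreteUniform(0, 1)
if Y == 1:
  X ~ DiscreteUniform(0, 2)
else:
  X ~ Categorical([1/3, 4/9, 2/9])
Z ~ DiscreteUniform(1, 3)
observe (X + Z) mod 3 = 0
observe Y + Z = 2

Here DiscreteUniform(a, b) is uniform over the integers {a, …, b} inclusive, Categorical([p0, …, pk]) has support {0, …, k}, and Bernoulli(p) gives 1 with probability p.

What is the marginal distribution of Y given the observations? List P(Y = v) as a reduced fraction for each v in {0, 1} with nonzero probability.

Enumerate traces; 8 have nonzero weight after conditioning:
  (W=0, Y=0, X=1, Z=2) weight 1/36
  (W=0, Y=1, X=2, Z=1) weight 1/144
  (W=1, Y=0, X=1, Z=2) weight 1/54
  (W=1, Y=1, X=2, Z=1) weight 1/72
  (W=2, Y=0, X=1, Z=2) weight 1/54
  (W=2, Y=1, X=2, Z=1) weight 1/72
  (W=3, Y=0, X=1, Z=2) weight 1/54
  (W=3, Y=1, X=2, Z=1) weight 1/72
Group by Y:
  weight(Y=0) = 1/12
  weight(Y=1) = 7/144
Total weight = 1/12 + 7/144 = 19/144
P(Y=0 | obs) = 1/12 / 19/144 = 12/19
P(Y=1 | obs) = 7/144 / 19/144 = 7/19

P(Y=0) = 12/19, P(Y=1) = 7/19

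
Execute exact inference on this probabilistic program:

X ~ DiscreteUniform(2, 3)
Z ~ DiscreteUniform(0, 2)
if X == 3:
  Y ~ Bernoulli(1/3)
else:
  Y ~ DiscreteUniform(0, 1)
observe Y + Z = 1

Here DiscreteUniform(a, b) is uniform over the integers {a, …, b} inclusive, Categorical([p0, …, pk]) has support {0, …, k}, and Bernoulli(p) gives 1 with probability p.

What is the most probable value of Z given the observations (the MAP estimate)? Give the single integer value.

argmax_v P(Z = v | obs) = 1

Enumerate traces; 4 have nonzero weight after conditioning:
  (X=2, Z=0, Y=1) weight 1/12
  (X=2, Z=1, Y=0) weight 1/12
  (X=3, Z=0, Y=1) weight 1/18
  (X=3, Z=1, Y=0) weight 1/9
Group by Z:
  weight(Z=0) = 5/36
  weight(Z=1) = 7/36
Total weight = 5/36 + 7/36 = 1/3
P(Z=0 | obs) = 5/36 / 1/3 = 5/12
P(Z=1 | obs) = 7/36 / 1/3 = 7/12
argmax = 1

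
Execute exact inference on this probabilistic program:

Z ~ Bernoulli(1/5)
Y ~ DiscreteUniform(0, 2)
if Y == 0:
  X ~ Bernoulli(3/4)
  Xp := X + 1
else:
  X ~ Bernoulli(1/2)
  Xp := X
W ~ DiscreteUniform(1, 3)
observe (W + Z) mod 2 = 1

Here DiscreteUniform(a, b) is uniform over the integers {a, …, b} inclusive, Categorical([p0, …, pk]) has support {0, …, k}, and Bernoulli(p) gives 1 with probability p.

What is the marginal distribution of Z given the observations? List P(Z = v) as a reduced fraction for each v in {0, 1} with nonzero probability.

P(Z=0) = 8/9, P(Z=1) = 1/9

Enumerate traces; 18 have nonzero weight after conditioning:
  (Z=0, Y=0, X=0, W=1) weight 1/45
  (Z=0, Y=0, X=0, W=3) weight 1/45
  (Z=0, Y=0, X=1, W=1) weight 1/15
  (Z=0, Y=0, X=1, W=3) weight 1/15
  (Z=0, Y=1, X=0, W=1) weight 2/45
  (Z=0, Y=1, X=0, W=3) weight 2/45
  (Z=0, Y=1, X=1, W=1) weight 2/45
  (Z=0, Y=1, X=1, W=3) weight 2/45
  (Z=1, Y=0, X=0, W=2) weight 1/180
  … 9 more
Group by Z:
  weight(Z=0) = 8/15
  weight(Z=1) = 1/15
Total weight = 8/15 + 1/15 = 3/5
P(Z=0 | obs) = 8/15 / 3/5 = 8/9
P(Z=1 | obs) = 1/15 / 3/5 = 1/9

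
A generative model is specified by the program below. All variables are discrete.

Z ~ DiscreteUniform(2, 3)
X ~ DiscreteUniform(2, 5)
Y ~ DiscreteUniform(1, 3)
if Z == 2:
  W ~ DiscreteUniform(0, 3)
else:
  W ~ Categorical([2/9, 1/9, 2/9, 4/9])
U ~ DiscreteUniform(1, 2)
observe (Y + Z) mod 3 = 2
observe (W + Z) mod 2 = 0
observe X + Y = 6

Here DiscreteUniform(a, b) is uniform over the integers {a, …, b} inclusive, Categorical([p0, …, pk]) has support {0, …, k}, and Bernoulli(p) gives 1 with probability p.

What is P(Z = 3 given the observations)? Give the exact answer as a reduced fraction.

P(Z = 3 | obs) = 10/19

Enumerate traces; 8 have nonzero weight after conditioning:
  (Z=2, X=3, Y=3, W=0, U=1) weight 1/192
  (Z=2, X=3, Y=3, W=0, U=2) weight 1/192
  (Z=2, X=3, Y=3, W=2, U=1) weight 1/192
  (Z=2, X=3, Y=3, W=2, U=2) weight 1/192
  (Z=3, X=4, Y=2, W=1, U=1) weight 1/432
  (Z=3, X=4, Y=2, W=1, U=2) weight 1/432
  (Z=3, X=4, Y=2, W=3, U=1) weight 1/108
  (Z=3, X=4, Y=2, W=3, U=2) weight 1/108
Group by Z:
  weight(Z=2) = 1/48
  weight(Z=3) = 5/216
Total weight = 1/48 + 5/216 = 19/432
P(Z=2 | obs) = 1/48 / 19/432 = 9/19
P(Z=3 | obs) = 5/216 / 19/432 = 10/19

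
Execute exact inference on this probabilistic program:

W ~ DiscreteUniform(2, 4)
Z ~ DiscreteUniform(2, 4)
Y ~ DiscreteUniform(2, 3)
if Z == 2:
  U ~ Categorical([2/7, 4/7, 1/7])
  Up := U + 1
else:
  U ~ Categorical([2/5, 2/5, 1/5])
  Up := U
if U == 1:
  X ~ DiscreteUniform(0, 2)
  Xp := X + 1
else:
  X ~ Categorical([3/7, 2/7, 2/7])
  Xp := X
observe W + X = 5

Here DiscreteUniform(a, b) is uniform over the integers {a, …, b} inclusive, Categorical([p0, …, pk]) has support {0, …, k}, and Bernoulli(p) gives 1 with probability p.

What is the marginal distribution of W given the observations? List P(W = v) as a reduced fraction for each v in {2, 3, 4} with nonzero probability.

P(W=3) = 1/2, P(W=4) = 1/2

Enumerate traces; 36 have nonzero weight after conditioning:
  (W=3, Z=2, Y=2, U=0, X=2) weight 2/441
  (W=3, Z=2, Y=2, U=1, X=2) weight 2/189
  (W=3, Z=2, Y=2, U=2, X=2) weight 1/441
  (W=3, Z=2, Y=3, U=0, X=2) weight 2/441
  (W=3, Z=2, Y=3, U=1, X=2) weight 2/189
  (W=3, Z=2, Y=3, U=2, X=2) weight 1/441
  (W=3, Z=3, Y=2, U=0, X=2) weight 2/315
  (W=3, Z=3, Y=2, U=1, X=2) weight 1/135
  (W=4, Z=2, Y=2, U=0, X=1) weight 2/441
  … 27 more
Group by W:
  weight(W=3) = 226/2205
  weight(W=4) = 226/2205
Total weight = 226/2205 + 226/2205 = 452/2205
P(W=3 | obs) = 226/2205 / 452/2205 = 1/2
P(W=4 | obs) = 226/2205 / 452/2205 = 1/2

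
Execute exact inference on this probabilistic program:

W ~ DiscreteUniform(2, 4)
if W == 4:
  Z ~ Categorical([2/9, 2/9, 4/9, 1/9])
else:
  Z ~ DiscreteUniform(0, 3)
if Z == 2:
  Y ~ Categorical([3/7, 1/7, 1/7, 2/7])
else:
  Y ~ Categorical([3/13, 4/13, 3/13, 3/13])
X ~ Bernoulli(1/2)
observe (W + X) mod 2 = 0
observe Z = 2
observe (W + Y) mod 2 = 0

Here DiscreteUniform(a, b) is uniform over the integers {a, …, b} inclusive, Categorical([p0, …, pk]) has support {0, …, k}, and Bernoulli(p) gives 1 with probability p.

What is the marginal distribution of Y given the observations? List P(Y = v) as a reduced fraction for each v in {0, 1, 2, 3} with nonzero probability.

Enumerate traces; 6 have nonzero weight after conditioning:
  (W=2, Z=2, Y=0, X=0) weight 1/56
  (W=2, Z=2, Y=2, X=0) weight 1/168
  (W=3, Z=2, Y=1, X=1) weight 1/168
  (W=3, Z=2, Y=3, X=1) weight 1/84
  (W=4, Z=2, Y=0, X=0) weight 2/63
  (W=4, Z=2, Y=2, X=0) weight 2/189
Group by Y:
  weight(Y=0) = 25/504
  weight(Y=1) = 1/168
  weight(Y=2) = 25/1512
  weight(Y=3) = 1/84
Total weight = 25/504 + 1/168 + 25/1512 + 1/84 = 127/1512
P(Y=0 | obs) = 25/504 / 127/1512 = 75/127
P(Y=1 | obs) = 1/168 / 127/1512 = 9/127
P(Y=2 | obs) = 25/1512 / 127/1512 = 25/127
P(Y=3 | obs) = 1/84 / 127/1512 = 18/127

P(Y=0) = 75/127, P(Y=1) = 9/127, P(Y=2) = 25/127, P(Y=3) = 18/127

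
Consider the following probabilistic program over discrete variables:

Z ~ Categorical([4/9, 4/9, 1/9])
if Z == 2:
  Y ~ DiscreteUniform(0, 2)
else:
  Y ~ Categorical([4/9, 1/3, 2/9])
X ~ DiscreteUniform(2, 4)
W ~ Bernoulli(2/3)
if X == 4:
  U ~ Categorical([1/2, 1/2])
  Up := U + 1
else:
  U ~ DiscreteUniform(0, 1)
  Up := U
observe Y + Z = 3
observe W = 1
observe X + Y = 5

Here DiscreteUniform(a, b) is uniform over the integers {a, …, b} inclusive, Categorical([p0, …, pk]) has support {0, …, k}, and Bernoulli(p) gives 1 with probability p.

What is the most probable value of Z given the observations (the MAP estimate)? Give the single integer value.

argmax_v P(Z = v | obs) = 1

Enumerate traces; 4 have nonzero weight after conditioning:
  (Z=1, Y=2, X=3, W=1, U=0) weight 8/729
  (Z=1, Y=2, X=3, W=1, U=1) weight 8/729
  (Z=2, Y=1, X=4, W=1, U=0) weight 1/243
  (Z=2, Y=1, X=4, W=1, U=1) weight 1/243
Group by Z:
  weight(Z=1) = 16/729
  weight(Z=2) = 2/243
Total weight = 16/729 + 2/243 = 22/729
P(Z=1 | obs) = 16/729 / 22/729 = 8/11
P(Z=2 | obs) = 2/243 / 22/729 = 3/11
argmax = 1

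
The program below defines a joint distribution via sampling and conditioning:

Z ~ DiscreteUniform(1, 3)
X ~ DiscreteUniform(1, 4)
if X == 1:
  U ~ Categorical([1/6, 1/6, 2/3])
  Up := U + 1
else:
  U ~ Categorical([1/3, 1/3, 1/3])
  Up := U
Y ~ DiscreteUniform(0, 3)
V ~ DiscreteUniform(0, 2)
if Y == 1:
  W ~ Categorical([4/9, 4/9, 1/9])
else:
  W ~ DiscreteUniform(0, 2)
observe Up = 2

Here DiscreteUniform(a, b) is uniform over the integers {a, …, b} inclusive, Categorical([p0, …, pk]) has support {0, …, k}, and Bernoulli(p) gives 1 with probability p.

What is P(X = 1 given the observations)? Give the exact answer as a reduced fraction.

Enumerate traces; 432 have nonzero weight after conditioning:
  (Z=1, X=1, U=1, Y=0, V=0, W=0) weight 1/2592
  (Z=1, X=1, U=1, Y=0, V=0, W=1) weight 1/2592
  (Z=1, X=1, U=1, Y=0, V=0, W=2) weight 1/2592
  (Z=1, X=1, U=1, Y=0, V=1, W=0) weight 1/2592
  (Z=1, X=1, U=1, Y=0, V=1, W=1) weight 1/2592
  (Z=1, X=1, U=1, Y=0, V=1, W=2) weight 1/2592
  (Z=1, X=1, U=1, Y=0, V=2, W=0) weight 1/2592
  (Z=1, X=1, U=1, Y=0, V=2, W=1) weight 1/2592
  (Z=1, X=2, U=2, Y=0, V=0, W=0) weight 1/1296
  (Z=1, X=3, U=2, Y=0, V=0, W=0) weight 1/1296
  … 422 more
Group by X:
  weight(X=1) = 1/24
  weight(X=2) = 1/12
  weight(X=3) = 1/12
  weight(X=4) = 1/12
Total weight = 1/24 + 1/12 + 1/12 + 1/12 = 7/24
P(X=1 | obs) = 1/24 / 7/24 = 1/7
P(X=2 | obs) = 1/12 / 7/24 = 2/7
P(X=3 | obs) = 1/12 / 7/24 = 2/7
P(X=4 | obs) = 1/12 / 7/24 = 2/7

P(X = 1 | obs) = 1/7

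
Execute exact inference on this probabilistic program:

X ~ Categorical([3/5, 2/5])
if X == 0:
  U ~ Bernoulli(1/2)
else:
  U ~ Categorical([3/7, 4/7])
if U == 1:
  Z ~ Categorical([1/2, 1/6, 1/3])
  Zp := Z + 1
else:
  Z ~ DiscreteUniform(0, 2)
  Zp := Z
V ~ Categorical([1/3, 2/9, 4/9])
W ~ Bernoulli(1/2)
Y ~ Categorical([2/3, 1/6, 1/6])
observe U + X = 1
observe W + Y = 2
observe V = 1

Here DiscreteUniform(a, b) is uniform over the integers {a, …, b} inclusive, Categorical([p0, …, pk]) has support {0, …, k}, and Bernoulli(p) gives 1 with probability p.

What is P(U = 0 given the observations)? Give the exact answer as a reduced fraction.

Enumerate traces; 12 have nonzero weight after conditioning:
  (X=0, U=1, Z=0, V=1, W=0, Y=2) weight 1/360
  (X=0, U=1, Z=0, V=1, W=1, Y=1) weight 1/360
  (X=0, U=1, Z=1, V=1, W=0, Y=2) weight 1/1080
  (X=0, U=1, Z=1, V=1, W=1, Y=1) weight 1/1080
  (X=0, U=1, Z=2, V=1, W=0, Y=2) weight 1/540
  (X=0, U=1, Z=2, V=1, W=1, Y=1) weight 1/540
  (X=1, U=0, Z=0, V=1, W=0, Y=2) weight 1/945
  (X=1, U=0, Z=0, V=1, W=1, Y=1) weight 1/945
  … 4 more
Group by U:
  weight(U=0) = 2/315
  weight(U=1) = 1/90
Total weight = 2/315 + 1/90 = 11/630
P(U=0 | obs) = 2/315 / 11/630 = 4/11
P(U=1 | obs) = 1/90 / 11/630 = 7/11

P(U = 0 | obs) = 4/11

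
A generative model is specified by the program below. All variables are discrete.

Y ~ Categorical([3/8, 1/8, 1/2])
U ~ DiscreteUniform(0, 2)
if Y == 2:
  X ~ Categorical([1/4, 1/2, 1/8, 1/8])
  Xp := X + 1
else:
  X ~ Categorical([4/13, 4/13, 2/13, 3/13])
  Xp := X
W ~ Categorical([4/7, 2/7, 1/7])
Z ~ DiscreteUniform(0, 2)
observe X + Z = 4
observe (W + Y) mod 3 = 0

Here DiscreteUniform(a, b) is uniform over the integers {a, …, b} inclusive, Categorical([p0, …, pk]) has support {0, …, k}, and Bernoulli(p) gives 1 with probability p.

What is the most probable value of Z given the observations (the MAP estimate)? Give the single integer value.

argmax_v P(Z = v | obs) = 1

Enumerate traces; 18 have nonzero weight after conditioning:
  (Y=0, U=0, X=2, W=0, Z=2) weight 1/273
  (Y=0, U=0, X=3, W=0, Z=1) weight 1/182
  (Y=0, U=1, X=2, W=0, Z=2) weight 1/273
  (Y=0, U=1, X=3, W=0, Z=1) weight 1/182
  (Y=0, U=2, X=2, W=0, Z=2) weight 1/273
  (Y=0, U=2, X=3, W=0, Z=1) weight 1/182
  (Y=1, U=0, X=2, W=2, Z=2) weight 1/3276
  (Y=1, U=0, X=3, W=2, Z=1) weight 1/2184
  … 10 more
Group by Z:
  weight(Z=1) = 1/42
  weight(Z=2) = 1/56
Total weight = 1/42 + 1/56 = 1/24
P(Z=1 | obs) = 1/42 / 1/24 = 4/7
P(Z=2 | obs) = 1/56 / 1/24 = 3/7
argmax = 1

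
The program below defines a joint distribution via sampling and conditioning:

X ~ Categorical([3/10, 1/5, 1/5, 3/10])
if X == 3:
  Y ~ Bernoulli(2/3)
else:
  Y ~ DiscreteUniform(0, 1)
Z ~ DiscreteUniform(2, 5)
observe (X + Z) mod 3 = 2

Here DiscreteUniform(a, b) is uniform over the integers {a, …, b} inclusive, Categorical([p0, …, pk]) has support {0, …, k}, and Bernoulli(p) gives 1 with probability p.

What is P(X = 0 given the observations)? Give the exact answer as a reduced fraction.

Enumerate traces; 12 have nonzero weight after conditioning:
  (X=0, Y=0, Z=2) weight 3/80
  (X=0, Y=0, Z=5) weight 3/80
  (X=0, Y=1, Z=2) weight 3/80
  (X=0, Y=1, Z=5) weight 3/80
  (X=1, Y=0, Z=4) weight 1/40
  (X=1, Y=1, Z=4) weight 1/40
  (X=2, Y=0, Z=3) weight 1/40
  (X=2, Y=1, Z=3) weight 1/40
  (X=3, Y=0, Z=2) weight 1/40
  … 3 more
Group by X:
  weight(X=0) = 3/20
  weight(X=1) = 1/20
  weight(X=2) = 1/20
  weight(X=3) = 3/20
Total weight = 3/20 + 1/20 + 1/20 + 3/20 = 2/5
P(X=0 | obs) = 3/20 / 2/5 = 3/8
P(X=1 | obs) = 1/20 / 2/5 = 1/8
P(X=2 | obs) = 1/20 / 2/5 = 1/8
P(X=3 | obs) = 3/20 / 2/5 = 3/8

P(X = 0 | obs) = 3/8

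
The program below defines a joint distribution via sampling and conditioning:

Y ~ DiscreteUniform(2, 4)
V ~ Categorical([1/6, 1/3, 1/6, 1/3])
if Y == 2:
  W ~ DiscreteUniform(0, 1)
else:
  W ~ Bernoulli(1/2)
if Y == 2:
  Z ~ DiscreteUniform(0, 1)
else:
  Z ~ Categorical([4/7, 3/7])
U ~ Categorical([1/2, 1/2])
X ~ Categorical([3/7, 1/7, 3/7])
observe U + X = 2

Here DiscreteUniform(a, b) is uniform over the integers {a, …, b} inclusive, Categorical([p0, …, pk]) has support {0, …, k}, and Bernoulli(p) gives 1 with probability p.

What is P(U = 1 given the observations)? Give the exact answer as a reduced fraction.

P(U = 1 | obs) = 1/4

Enumerate traces; 96 have nonzero weight after conditioning:
  (Y=2, V=0, W=0, Z=0, U=0, X=2) weight 1/336
  (Y=2, V=0, W=0, Z=0, U=1, X=1) weight 1/1008
  (Y=2, V=0, W=0, Z=1, U=0, X=2) weight 1/336
  (Y=2, V=0, W=0, Z=1, U=1, X=1) weight 1/1008
  (Y=2, V=0, W=1, Z=0, U=0, X=2) weight 1/336
  (Y=2, V=0, W=1, Z=0, U=1, X=1) weight 1/1008
  (Y=2, V=0, W=1, Z=1, U=0, X=2) weight 1/336
  (Y=2, V=0, W=1, Z=1, U=1, X=1) weight 1/1008
  … 88 more
Group by U:
  weight(U=0) = 3/14
  weight(U=1) = 1/14
Total weight = 3/14 + 1/14 = 2/7
P(U=0 | obs) = 3/14 / 2/7 = 3/4
P(U=1 | obs) = 1/14 / 2/7 = 1/4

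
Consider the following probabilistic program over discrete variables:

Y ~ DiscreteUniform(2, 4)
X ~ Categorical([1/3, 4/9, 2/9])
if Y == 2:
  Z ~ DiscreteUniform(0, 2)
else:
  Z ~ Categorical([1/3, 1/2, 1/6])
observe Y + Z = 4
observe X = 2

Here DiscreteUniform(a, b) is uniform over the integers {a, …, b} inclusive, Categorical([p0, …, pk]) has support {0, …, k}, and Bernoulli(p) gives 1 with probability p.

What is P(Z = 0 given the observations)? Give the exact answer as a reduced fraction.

P(Z = 0 | obs) = 2/7

Enumerate traces; 3 have nonzero weight after conditioning:
  (Y=2, X=2, Z=2) weight 2/81
  (Y=3, X=2, Z=1) weight 1/27
  (Y=4, X=2, Z=0) weight 2/81
Group by Z:
  weight(Z=0) = 2/81
  weight(Z=1) = 1/27
  weight(Z=2) = 2/81
Total weight = 2/81 + 1/27 + 2/81 = 7/81
P(Z=0 | obs) = 2/81 / 7/81 = 2/7
P(Z=1 | obs) = 1/27 / 7/81 = 3/7
P(Z=2 | obs) = 2/81 / 7/81 = 2/7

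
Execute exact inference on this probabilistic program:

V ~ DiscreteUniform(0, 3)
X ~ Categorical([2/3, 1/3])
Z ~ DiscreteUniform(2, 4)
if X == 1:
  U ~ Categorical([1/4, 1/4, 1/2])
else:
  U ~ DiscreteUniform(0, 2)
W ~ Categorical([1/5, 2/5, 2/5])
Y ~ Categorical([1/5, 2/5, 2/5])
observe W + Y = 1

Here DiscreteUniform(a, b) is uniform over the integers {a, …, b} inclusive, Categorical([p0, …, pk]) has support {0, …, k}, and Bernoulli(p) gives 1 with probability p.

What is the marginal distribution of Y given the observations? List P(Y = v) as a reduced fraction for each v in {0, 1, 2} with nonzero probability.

Enumerate traces; 144 have nonzero weight after conditioning:
  (V=0, X=0, Z=2, U=0, W=0, Y=1) weight 1/675
  (V=0, X=0, Z=2, U=0, W=1, Y=0) weight 1/675
  (V=0, X=0, Z=2, U=1, W=0, Y=1) weight 1/675
  (V=0, X=0, Z=2, U=1, W=1, Y=0) weight 1/675
  (V=0, X=0, Z=2, U=2, W=0, Y=1) weight 1/675
  (V=0, X=0, Z=2, U=2, W=1, Y=0) weight 1/675
  (V=0, X=0, Z=3, U=0, W=0, Y=1) weight 1/675
  (V=0, X=0, Z=3, U=0, W=1, Y=0) weight 1/675
  … 136 more
Group by Y:
  weight(Y=0) = 2/25
  weight(Y=1) = 2/25
Total weight = 2/25 + 2/25 = 4/25
P(Y=0 | obs) = 2/25 / 4/25 = 1/2
P(Y=1 | obs) = 2/25 / 4/25 = 1/2

P(Y=0) = 1/2, P(Y=1) = 1/2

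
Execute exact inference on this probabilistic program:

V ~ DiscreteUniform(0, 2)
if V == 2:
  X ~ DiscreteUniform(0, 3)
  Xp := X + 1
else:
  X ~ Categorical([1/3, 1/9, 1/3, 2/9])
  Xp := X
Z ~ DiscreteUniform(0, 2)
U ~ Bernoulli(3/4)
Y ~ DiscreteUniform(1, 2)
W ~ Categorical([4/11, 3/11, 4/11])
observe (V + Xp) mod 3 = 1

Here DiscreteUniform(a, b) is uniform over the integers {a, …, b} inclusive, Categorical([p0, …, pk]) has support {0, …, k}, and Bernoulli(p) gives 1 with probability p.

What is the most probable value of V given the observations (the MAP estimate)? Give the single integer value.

argmax_v P(V = v | obs) = 1

Enumerate traces; 144 have nonzero weight after conditioning:
  (V=0, X=1, Z=0, U=0, Y=1, W=0) weight 1/1782
  (V=0, X=1, Z=0, U=0, Y=1, W=1) weight 1/2376
  (V=0, X=1, Z=0, U=0, Y=1, W=2) weight 1/1782
  (V=0, X=1, Z=0, U=0, Y=2, W=0) weight 1/1782
  (V=0, X=1, Z=0, U=0, Y=2, W=1) weight 1/2376
  (V=0, X=1, Z=0, U=0, Y=2, W=2) weight 1/1782
  (V=0, X=1, Z=0, U=1, Y=1, W=0) weight 1/594
  (V=0, X=1, Z=0, U=1, Y=1, W=1) weight 1/792
  (V=1, X=0, Z=0, U=0, Y=1, W=0) weight 1/594
  (V=2, X=1, Z=0, U=0, Y=1, W=0) weight 1/792
  … 134 more
Group by V:
  weight(V=0) = 1/27
  weight(V=1) = 5/27
  weight(V=2) = 1/12
Total weight = 1/27 + 5/27 + 1/12 = 11/36
P(V=0 | obs) = 1/27 / 11/36 = 4/33
P(V=1 | obs) = 5/27 / 11/36 = 20/33
P(V=2 | obs) = 1/12 / 11/36 = 3/11
argmax = 1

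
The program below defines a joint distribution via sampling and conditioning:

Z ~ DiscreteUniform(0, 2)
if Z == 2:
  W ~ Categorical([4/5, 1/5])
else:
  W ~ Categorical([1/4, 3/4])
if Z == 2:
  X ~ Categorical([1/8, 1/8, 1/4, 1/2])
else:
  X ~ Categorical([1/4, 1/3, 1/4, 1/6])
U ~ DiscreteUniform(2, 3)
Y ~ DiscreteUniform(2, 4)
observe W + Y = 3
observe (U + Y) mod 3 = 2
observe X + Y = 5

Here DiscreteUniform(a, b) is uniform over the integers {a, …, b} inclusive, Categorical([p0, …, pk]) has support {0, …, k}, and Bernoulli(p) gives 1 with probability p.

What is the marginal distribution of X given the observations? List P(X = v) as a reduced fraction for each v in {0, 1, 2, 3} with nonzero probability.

Enumerate traces; 6 have nonzero weight after conditioning:
  (Z=0, W=0, X=2, U=2, Y=3) weight 1/288
  (Z=0, W=1, X=3, U=3, Y=2) weight 1/144
  (Z=1, W=0, X=2, U=2, Y=3) weight 1/288
  (Z=1, W=1, X=3, U=3, Y=2) weight 1/144
  (Z=2, W=0, X=2, U=2, Y=3) weight 1/90
  (Z=2, W=1, X=3, U=3, Y=2) weight 1/180
Group by X:
  weight(X=2) = 13/720
  weight(X=3) = 7/360
Total weight = 13/720 + 7/360 = 3/80
P(X=2 | obs) = 13/720 / 3/80 = 13/27
P(X=3 | obs) = 7/360 / 3/80 = 14/27

P(X=2) = 13/27, P(X=3) = 14/27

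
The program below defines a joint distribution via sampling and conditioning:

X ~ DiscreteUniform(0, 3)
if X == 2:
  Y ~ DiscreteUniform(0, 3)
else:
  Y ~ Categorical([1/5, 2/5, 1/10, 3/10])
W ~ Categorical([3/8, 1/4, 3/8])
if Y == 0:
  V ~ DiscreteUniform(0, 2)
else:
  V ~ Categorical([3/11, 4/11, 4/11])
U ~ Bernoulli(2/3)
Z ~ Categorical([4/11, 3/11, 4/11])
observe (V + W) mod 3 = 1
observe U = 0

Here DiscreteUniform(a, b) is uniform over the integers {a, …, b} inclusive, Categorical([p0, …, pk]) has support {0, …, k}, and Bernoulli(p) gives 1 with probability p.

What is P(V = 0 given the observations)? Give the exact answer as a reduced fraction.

Enumerate traces; 144 have nonzero weight after conditioning:
  (X=0, Y=0, W=0, V=1, U=0, Z=0) weight 1/1320
  (X=0, Y=0, W=0, V=1, U=0, Z=1) weight 1/1760
  (X=0, Y=0, W=0, V=1, U=0, Z=2) weight 1/1320
  (X=0, Y=0, W=1, V=0, U=0, Z=0) weight 1/1980
  (X=0, Y=0, W=1, V=0, U=0, Z=1) weight 1/2640
  (X=0, Y=0, W=1, V=0, U=0, Z=2) weight 1/1980
  (X=0, Y=0, W=2, V=2, U=0, Z=0) weight 1/1320
  (X=0, Y=0, W=2, V=2, U=0, Z=1) weight 1/1760
  … 136 more
Group by V:
  weight(V=0) = 377/15840
  weight(V=1) = 943/21120
  weight(V=2) = 943/21120
Total weight = 377/15840 + 943/21120 + 943/21120 = 3583/31680
P(V=0 | obs) = 377/15840 / 3583/31680 = 754/3583
P(V=1 | obs) = 943/21120 / 3583/31680 = 2829/7166
P(V=2 | obs) = 943/21120 / 3583/31680 = 2829/7166

P(V = 0 | obs) = 754/3583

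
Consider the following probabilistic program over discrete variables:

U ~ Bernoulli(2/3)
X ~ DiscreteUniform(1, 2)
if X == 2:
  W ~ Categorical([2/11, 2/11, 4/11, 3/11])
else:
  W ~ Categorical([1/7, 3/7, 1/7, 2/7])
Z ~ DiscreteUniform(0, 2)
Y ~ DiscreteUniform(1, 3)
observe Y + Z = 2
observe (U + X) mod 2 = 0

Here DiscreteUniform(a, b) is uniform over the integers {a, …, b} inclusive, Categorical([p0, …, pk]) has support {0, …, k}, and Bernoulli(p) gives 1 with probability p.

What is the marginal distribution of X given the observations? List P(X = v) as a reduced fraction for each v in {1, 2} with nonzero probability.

P(X=1) = 2/3, P(X=2) = 1/3

Enumerate traces; 16 have nonzero weight after conditioning:
  (U=0, X=2, W=0, Z=0, Y=2) weight 1/297
  (U=0, X=2, W=0, Z=1, Y=1) weight 1/297
  (U=0, X=2, W=1, Z=0, Y=2) weight 1/297
  (U=0, X=2, W=1, Z=1, Y=1) weight 1/297
  (U=0, X=2, W=2, Z=0, Y=2) weight 2/297
  (U=0, X=2, W=2, Z=1, Y=1) weight 2/297
  (U=0, X=2, W=3, Z=0, Y=2) weight 1/198
  (U=0, X=2, W=3, Z=1, Y=1) weight 1/198
  (U=1, X=1, W=0, Z=0, Y=2) weight 1/189
  … 7 more
Group by X:
  weight(X=1) = 2/27
  weight(X=2) = 1/27
Total weight = 2/27 + 1/27 = 1/9
P(X=1 | obs) = 2/27 / 1/9 = 2/3
P(X=2 | obs) = 1/27 / 1/9 = 1/3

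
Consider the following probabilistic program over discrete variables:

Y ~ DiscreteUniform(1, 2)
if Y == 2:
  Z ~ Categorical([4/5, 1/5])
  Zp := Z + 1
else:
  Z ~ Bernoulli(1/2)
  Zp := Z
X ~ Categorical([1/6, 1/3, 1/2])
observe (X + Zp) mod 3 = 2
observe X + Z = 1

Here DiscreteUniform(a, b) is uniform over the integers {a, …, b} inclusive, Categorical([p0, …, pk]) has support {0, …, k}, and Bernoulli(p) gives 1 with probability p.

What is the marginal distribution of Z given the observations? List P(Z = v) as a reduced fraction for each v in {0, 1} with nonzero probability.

P(Z=0) = 8/9, P(Z=1) = 1/9

Enumerate traces; 2 have nonzero weight after conditioning:
  (Y=2, Z=0, X=1) weight 2/15
  (Y=2, Z=1, X=0) weight 1/60
Group by Z:
  weight(Z=0) = 2/15
  weight(Z=1) = 1/60
Total weight = 2/15 + 1/60 = 3/20
P(Z=0 | obs) = 2/15 / 3/20 = 8/9
P(Z=1 | obs) = 1/60 / 3/20 = 1/9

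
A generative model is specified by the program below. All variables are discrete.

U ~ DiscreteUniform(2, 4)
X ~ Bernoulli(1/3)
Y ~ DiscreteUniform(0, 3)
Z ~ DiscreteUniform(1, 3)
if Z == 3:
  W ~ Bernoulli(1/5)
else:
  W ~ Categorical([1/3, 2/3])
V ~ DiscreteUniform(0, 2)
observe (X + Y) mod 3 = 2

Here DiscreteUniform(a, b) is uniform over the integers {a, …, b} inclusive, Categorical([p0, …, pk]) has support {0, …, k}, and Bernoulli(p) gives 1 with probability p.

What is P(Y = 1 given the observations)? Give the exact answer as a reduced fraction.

Enumerate traces; 108 have nonzero weight after conditioning:
  (U=2, X=0, Y=2, Z=1, W=0, V=0) weight 1/486
  (U=2, X=0, Y=2, Z=1, W=0, V=1) weight 1/486
  (U=2, X=0, Y=2, Z=1, W=0, V=2) weight 1/486
  (U=2, X=0, Y=2, Z=1, W=1, V=0) weight 1/243
  (U=2, X=0, Y=2, Z=1, W=1, V=1) weight 1/243
  (U=2, X=0, Y=2, Z=1, W=1, V=2) weight 1/243
  (U=2, X=0, Y=2, Z=2, W=0, V=0) weight 1/486
  (U=2, X=0, Y=2, Z=2, W=0, V=1) weight 1/486
  (U=2, X=1, Y=1, Z=1, W=0, V=0) weight 1/972
  … 99 more
Group by Y:
  weight(Y=1) = 1/12
  weight(Y=2) = 1/6
Total weight = 1/12 + 1/6 = 1/4
P(Y=1 | obs) = 1/12 / 1/4 = 1/3
P(Y=2 | obs) = 1/6 / 1/4 = 2/3

P(Y = 1 | obs) = 1/3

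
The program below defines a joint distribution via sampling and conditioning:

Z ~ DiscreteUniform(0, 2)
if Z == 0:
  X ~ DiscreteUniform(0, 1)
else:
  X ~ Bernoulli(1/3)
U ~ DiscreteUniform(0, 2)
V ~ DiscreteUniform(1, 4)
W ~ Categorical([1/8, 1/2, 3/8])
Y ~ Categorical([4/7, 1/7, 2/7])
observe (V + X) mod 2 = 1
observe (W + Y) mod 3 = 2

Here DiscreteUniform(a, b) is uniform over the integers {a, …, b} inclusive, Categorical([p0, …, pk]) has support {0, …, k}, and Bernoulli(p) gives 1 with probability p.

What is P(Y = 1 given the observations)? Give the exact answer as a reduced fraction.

P(Y = 1 | obs) = 2/9

Enumerate traces; 108 have nonzero weight after conditioning:
  (Z=0, X=0, U=0, V=1, W=0, Y=2) weight 1/2016
  (Z=0, X=0, U=0, V=1, W=1, Y=1) weight 1/1008
  (Z=0, X=0, U=0, V=1, W=2, Y=0) weight 1/336
  (Z=0, X=0, U=0, V=3, W=0, Y=2) weight 1/2016
  (Z=0, X=0, U=0, V=3, W=1, Y=1) weight 1/1008
  (Z=0, X=0, U=0, V=3, W=2, Y=0) weight 1/336
  (Z=0, X=0, U=1, V=1, W=0, Y=2) weight 1/2016
  (Z=0, X=0, U=1, V=1, W=1, Y=1) weight 1/1008
  … 100 more
Group by Y:
  weight(Y=0) = 3/28
  weight(Y=1) = 1/28
  weight(Y=2) = 1/56
Total weight = 3/28 + 1/28 + 1/56 = 9/56
P(Y=0 | obs) = 3/28 / 9/56 = 2/3
P(Y=1 | obs) = 1/28 / 9/56 = 2/9
P(Y=2 | obs) = 1/56 / 9/56 = 1/9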